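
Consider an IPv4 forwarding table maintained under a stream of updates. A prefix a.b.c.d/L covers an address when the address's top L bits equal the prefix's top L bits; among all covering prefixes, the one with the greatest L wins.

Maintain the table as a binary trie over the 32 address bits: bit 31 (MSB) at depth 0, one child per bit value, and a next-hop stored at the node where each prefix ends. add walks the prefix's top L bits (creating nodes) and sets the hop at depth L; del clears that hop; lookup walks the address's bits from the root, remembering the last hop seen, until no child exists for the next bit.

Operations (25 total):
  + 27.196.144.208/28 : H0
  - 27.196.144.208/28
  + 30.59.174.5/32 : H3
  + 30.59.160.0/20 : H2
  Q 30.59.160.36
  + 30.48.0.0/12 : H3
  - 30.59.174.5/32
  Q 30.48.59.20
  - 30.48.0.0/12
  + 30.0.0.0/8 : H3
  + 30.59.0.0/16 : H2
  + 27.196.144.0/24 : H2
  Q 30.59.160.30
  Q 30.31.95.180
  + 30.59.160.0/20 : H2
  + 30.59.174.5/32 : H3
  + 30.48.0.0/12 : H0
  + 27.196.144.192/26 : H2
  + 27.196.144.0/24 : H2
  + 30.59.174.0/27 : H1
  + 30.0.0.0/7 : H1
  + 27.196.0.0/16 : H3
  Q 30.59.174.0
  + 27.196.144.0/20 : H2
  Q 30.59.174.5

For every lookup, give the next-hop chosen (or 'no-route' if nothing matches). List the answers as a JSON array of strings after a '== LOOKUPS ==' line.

Process each operation:
  add 27.196.144.208/28 -> H0 at depth 28
  del 27.196.144.208/28 (clear depth 28)
  add 30.59.174.5/32 -> H3 at depth 32
  add 30.59.160.0/20 -> H2 at depth 20
  Q 30.59.160.36: descend 00011110001110111010 ; hops seen [H2] ; pick H2
  add 30.48.0.0/12 -> H3 at depth 12
  del 30.59.174.5/32 (clear depth 32)
  Q 30.48.59.20: descend 000111100011 ; hops seen [H3] ; pick H3
  del 30.48.0.0/12 (clear depth 12)
  add 30.0.0.0/8 -> H3 at depth 8
  add 30.59.0.0/16 -> H2 at depth 16
  add 27.196.144.0/24 -> H2 at depth 24
  Q 30.59.160.30: descend 00011110001110111010 ; hops seen [H3,H2,H2] ; pick H2
  Q 30.31.95.180: descend 0001111000 ; hops seen [H3] ; pick H3
  add 30.59.160.0/20 -> H2 at depth 20
  add 30.59.174.5/32 -> H3 at depth 32
  add 30.48.0.0/12 -> H0 at depth 12
  add 27.196.144.192/26 -> H2 at depth 26
  add 27.196.144.0/24 -> H2 at depth 24
  add 30.59.174.0/27 -> H1 at depth 27
  add 30.0.0.0/7 -> H1 at depth 7
  add 27.196.0.0/16 -> H3 at depth 16
  Q 30.59.174.0: descend 00011110001110111010111000000 ; hops seen [H1,H3,H0,H2,H2,H1] ; pick H1
  add 27.196.144.0/20 -> H2 at depth 20
  Q 30.59.174.5: descend 00011110001110111010111000000101 ; hops seen [H1,H3,H0,H2,H2,H1,H3] ; pick H3

== LOOKUPS ==
["H2","H3","H2","H3","H1","H3"]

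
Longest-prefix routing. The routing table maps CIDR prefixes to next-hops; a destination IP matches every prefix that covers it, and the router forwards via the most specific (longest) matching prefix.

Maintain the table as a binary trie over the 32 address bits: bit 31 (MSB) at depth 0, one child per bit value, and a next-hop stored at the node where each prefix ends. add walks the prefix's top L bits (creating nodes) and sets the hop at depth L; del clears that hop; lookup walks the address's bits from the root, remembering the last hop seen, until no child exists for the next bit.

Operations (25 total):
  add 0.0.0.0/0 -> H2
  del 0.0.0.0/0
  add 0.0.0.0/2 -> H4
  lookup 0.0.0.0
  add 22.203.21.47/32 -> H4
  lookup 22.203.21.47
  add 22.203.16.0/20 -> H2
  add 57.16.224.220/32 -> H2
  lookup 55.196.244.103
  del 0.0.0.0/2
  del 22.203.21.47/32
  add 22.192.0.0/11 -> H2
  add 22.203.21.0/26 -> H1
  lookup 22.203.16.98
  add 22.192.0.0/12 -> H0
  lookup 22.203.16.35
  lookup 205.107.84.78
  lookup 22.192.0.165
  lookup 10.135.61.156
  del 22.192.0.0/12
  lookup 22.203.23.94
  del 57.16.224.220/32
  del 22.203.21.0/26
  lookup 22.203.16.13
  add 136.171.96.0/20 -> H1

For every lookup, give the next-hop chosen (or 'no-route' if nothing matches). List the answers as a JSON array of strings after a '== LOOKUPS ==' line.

Apply in order:
  + 0.0.0.0/0 (H2) depth=0
  del 0.0.0.0/0 (clear depth 0)
  + 0.0.0.0/2 (H4) depth=2
  ? 0.0.0.0  path d0:-→d1:-→d2:H4  best=H4
  + 22.203.21.47/32 (H4) depth=32
  ? 22.203.21.47  path d0:-→d1:-→d2:H4→d3:-→d4:-→d5:-→d6:-→d7:-→d8:-→d9:-→d10:-→d11:-→d12:-→d13:-→d14:-→d15:-→d16:-→d17:-→d18:-→d19:-→d20:-→d21:-→d22:-→d23:-→d24:-→d25:-→d26:-→d27:-→d28:-→d29:-→d30:-→d31:-→d32:H4  best=H4
  + 22.203.16.0/20 (H2) depth=20
  + 57.16.224.220/32 (H2) depth=32
  ? 55.196.244.103  path d0:-→d1:-→d2:H4→d3:-→d4:-  best=H4
  del 0.0.0.0/2 (clear depth 2)
  del 22.203.21.47/32 (clear depth 32)
  + 22.192.0.0/11 (H2) depth=11
  + 22.203.21.0/26 (H1) depth=26
  ? 22.203.16.98  path d0:-→d1:-→d2:-→d3:-→d4:-→d5:-→d6:-→d7:-→d8:-→d9:-→d10:-→d11:H2→d12:-→d13:-→d14:-→d15:-→d16:-→d17:-→d18:-→d19:-→d20:H2→d21:-  best=H2
  + 22.192.0.0/12 (H0) depth=12
  ? 22.203.16.35  path d0:-→d1:-→d2:-→d3:-→d4:-→d5:-→d6:-→d7:-→d8:-→d9:-→d10:-→d11:H2→d12:H0→d13:-→d14:-→d15:-→d16:-→d17:-→d18:-→d19:-→d20:H2→d21:-  best=H2
  ? 205.107.84.78  path d0:-  best=no-route
  ? 22.192.0.165  path d0:-→d1:-→d2:-→d3:-→d4:-→d5:-→d6:-→d7:-→d8:-→d9:-→d10:-→d11:H2→d12:H0  best=H0
  ? 10.135.61.156  path d0:-→d1:-→d2:-→d3:-  best=no-route
  del 22.192.0.0/12 (clear depth 12)
  ? 22.203.23.94  path d0:-→d1:-→d2:-→d3:-→d4:-→d5:-→d6:-→d7:-→d8:-→d9:-→d10:-→d11:H2→d12:-→d13:-→d14:-→d15:-→d16:-→d17:-→d18:-→d19:-→d20:H2→d21:-→d22:-  best=H2
  del 57.16.224.220/32 (clear depth 32)
  del 22.203.21.0/26 (clear depth 26)
  ? 22.203.16.13  path d0:-→d1:-→d2:-→d3:-→d4:-→d5:-→d6:-→d7:-→d8:-→d9:-→d10:-→d11:H2→d12:-→d13:-→d14:-→d15:-→d16:-→d17:-→d18:-→d19:-→d20:H2→d21:-  best=H2
  + 136.171.96.0/20 (H1) depth=20

== LOOKUPS ==
["H4","H4","H4","H2","H2","no-route","H0","no-route","H2","H2"]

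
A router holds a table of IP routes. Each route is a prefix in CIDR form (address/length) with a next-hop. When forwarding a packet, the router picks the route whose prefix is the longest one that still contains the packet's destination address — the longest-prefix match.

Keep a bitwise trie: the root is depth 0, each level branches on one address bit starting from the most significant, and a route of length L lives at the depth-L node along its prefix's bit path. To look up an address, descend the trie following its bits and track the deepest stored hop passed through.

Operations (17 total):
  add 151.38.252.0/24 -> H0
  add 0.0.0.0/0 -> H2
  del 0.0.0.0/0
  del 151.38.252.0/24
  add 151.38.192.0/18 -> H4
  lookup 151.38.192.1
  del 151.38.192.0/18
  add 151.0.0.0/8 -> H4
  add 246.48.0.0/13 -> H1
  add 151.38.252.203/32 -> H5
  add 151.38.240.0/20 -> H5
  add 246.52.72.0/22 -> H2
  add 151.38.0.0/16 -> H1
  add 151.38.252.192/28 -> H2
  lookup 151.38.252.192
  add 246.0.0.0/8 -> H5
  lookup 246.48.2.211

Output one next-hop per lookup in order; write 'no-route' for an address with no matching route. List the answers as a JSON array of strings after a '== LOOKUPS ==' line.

Process each operation:
  add 151.38.252.0/24 -> H0 at depth 24
  add 0.0.0.0/0 -> H2 at depth 0
  del 0.0.0.0/0 (clear depth 0)
  del 151.38.252.0/24 (clear depth 24)
  add 151.38.192.0/18 -> H4 at depth 18
  ? 151.38.192.1  path d0:-→d1:-→d2:-→d3:-→d4:-→d5:-→d6:-→d7:-→d8:-→d9:-→d10:-→d11:-→d12:-→d13:-→d14:-→d15:-→d16:-→d17:-→d18:H4  best=H4
  del 151.38.192.0/18 (clear depth 18)
  add 151.0.0.0/8 -> H4 at depth 8
  add 246.48.0.0/13 -> H1 at depth 13
  add 151.38.252.203/32 -> H5 at depth 32
  add 151.38.240.0/20 -> H5 at depth 20
  add 246.52.72.0/22 -> H2 at depth 22
  add 151.38.0.0/16 -> H1 at depth 16
  add 151.38.252.192/28 -> H2 at depth 28
  ? 151.38.252.192  path d0:-→d1:-→d2:-→d3:-→d4:-→d5:-→d6:-→d7:-→d8:H4→d9:-→d10:-→d11:-→d12:-→d13:-→d14:-→d15:-→d16:H1→d17:-→d18:-→d19:-→d20:H5→d21:-→d22:-→d23:-→d24:-→d25:-→d26:-→d27:-→d28:H2  best=H2
  add 246.0.0.0/8 -> H5 at depth 8
  ? 246.48.2.211  path d0:-→d1:-→d2:-→d3:-→d4:-→d5:-→d6:-→d7:-→d8:H5→d9:-→d10:-→d11:-→d12:-→d13:H1  best=H1

== LOOKUPS ==
["H4","H2","H1"]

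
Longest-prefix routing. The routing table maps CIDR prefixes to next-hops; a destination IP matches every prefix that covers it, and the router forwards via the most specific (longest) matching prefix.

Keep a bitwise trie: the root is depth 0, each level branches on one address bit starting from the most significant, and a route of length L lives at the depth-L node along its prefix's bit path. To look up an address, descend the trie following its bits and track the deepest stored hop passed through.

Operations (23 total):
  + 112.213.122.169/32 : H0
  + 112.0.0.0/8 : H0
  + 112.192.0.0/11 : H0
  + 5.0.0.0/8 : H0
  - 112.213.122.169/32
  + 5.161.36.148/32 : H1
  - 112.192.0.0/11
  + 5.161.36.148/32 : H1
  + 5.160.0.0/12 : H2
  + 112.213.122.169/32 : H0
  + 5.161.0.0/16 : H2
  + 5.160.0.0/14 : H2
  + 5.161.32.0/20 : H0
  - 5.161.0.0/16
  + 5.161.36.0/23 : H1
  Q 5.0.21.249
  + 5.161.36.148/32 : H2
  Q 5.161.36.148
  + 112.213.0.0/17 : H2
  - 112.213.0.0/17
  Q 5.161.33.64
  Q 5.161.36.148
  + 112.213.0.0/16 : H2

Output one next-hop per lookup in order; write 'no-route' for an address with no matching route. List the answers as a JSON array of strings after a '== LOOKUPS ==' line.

Process each operation:
  + 112.213.122.169/32 (H0) depth=32
  + 112.0.0.0/8 (H0) depth=8
  + 112.192.0.0/11 (H0) depth=11
  + 5.0.0.0/8 (H0) depth=8
  del 112.213.122.169/32 (clear depth 32)
  + 5.161.36.148/32 (H1) depth=32
  del 112.192.0.0/11 (clear depth 11)
  + 5.161.36.148/32 (H1) depth=32
  + 5.160.0.0/12 (H2) depth=12
  + 112.213.122.169/32 (H0) depth=32
  + 5.161.0.0/16 (H2) depth=16
  + 5.160.0.0/14 (H2) depth=14
  + 5.161.32.0/20 (H0) depth=20
  del 5.161.0.0/16 (clear depth 16)
  + 5.161.36.0/23 (H1) depth=23
  ? 5.0.21.249  path d0:-→d1:-→d2:-→d3:-→d4:-→d5:-→d6:-→d7:-→d8:H0  best=H0
  + 5.161.36.148/32 (H2) depth=32
  ? 5.161.36.148  path d0:-→d1:-→d2:-→d3:-→d4:-→d5:-→d6:-→d7:-→d8:H0→d9:-→d10:-→d11:-→d12:H2→d13:-→d14:H2→d15:-→d16:-→d17:-→d18:-→d19:-→d20:H0→d21:-→d22:-→d23:H1→d24:-→d25:-→d26:-→d27:-→d28:-→d29:-→d30:-→d31:-→d32:H2  best=H2
  + 112.213.0.0/17 (H2) depth=17
  del 112.213.0.0/17 (clear depth 17)
  ? 5.161.33.64  path d0:-→d1:-→d2:-→d3:-→d4:-→d5:-→d6:-→d7:-→d8:H0→d9:-→d10:-→d11:-→d12:H2→d13:-→d14:H2→d15:-→d16:-→d17:-→d18:-→d19:-→d20:H0→d21:-  best=H0
  ? 5.161.36.148  path d0:-→d1:-→d2:-→d3:-→d4:-→d5:-→d6:-→d7:-→d8:H0→d9:-→d10:-→d11:-→d12:H2→d13:-→d14:H2→d15:-→d16:-→d17:-→d18:-→d19:-→d20:H0→d21:-→d22:-→d23:H1→d24:-→d25:-→d26:-→d27:-→d28:-→d29:-→d30:-→d31:-→d32:H2  best=H2
  + 112.213.0.0/16 (H2) depth=16

== LOOKUPS ==
["H0","H2","H0","H2"]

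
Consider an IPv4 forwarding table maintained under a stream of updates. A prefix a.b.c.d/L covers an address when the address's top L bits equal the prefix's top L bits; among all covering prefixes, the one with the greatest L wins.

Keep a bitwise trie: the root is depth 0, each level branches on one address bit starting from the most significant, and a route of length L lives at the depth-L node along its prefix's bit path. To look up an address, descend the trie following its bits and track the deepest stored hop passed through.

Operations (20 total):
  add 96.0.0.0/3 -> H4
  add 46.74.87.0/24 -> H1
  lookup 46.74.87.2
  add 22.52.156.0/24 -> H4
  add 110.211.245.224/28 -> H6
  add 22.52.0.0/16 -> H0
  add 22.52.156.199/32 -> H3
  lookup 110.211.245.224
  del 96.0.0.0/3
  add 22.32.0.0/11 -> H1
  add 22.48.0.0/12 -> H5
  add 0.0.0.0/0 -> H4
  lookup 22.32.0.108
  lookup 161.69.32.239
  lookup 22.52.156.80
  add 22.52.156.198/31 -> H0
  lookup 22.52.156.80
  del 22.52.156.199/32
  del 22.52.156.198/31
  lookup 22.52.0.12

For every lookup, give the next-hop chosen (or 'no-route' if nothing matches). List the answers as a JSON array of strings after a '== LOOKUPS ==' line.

Apply in order:
  + 96.0.0.0/3 (H4) depth=3
  + 46.74.87.0/24 (H1) depth=24
  lookup 46.74.87.2: bits 001011100100101001010111 walk d0:-→d1:-→d2:-→d3:-→d4:-→d5:-→d6:-→d7:-→d8:-→d9:-→d10:-→d11:-→d12:-→d13:-→d14:-→d15:-→d16:-→d17:-→d18:-→d19:-→d20:-→d21:-→d22:-→d23:-→d24:H1 -> H1
  + 22.52.156.0/24 (H4) depth=24
  + 110.211.245.224/28 (H6) depth=28
  + 22.52.0.0/16 (H0) depth=16
  + 22.52.156.199/32 (H3) depth=32
  lookup 110.211.245.224: bits 0110111011010011111101011110 walk d0:-→d1:-→d2:-→d3:H4→d4:-→d5:-→d6:-→d7:-→d8:-→d9:-→d10:-→d11:-→d12:-→d13:-→d14:-→d15:-→d16:-→d17:-→d18:-→d19:-→d20:-→d21:-→d22:-→d23:-→d24:-→d25:-→d26:-→d27:-→d28:H6 -> H6
  del 96.0.0.0/3 (clear depth 3)
  + 22.32.0.0/11 (H1) depth=11
  + 22.48.0.0/12 (H5) depth=12
  + 0.0.0.0/0 (H4) depth=0
  lookup 22.32.0.108: bits 00010110001 walk d0:H4→d1:-→d2:-→d3:-→d4:-→d5:-→d6:-→d7:-→d8:-→d9:-→d10:-→d11:H1 -> H1
  lookup 161.69.32.239: bits ε walk d0:H4 -> H4
  lookup 22.52.156.80: bits 000101100011010010011100 walk d0:H4→d1:-→d2:-→d3:-→d4:-→d5:-→d6:-→d7:-→d8:-→d9:-→d10:-→d11:H1→d12:H5→d13:-→d14:-→d15:-→d16:H0→d17:-→d18:-→d19:-→d20:-→d21:-→d22:-→d23:-→d24:H4 -> H4
  + 22.52.156.198/31 (H0) depth=31
  lookup 22.52.156.80: bits 000101100011010010011100 walk d0:H4→d1:-→d2:-→d3:-→d4:-→d5:-→d6:-→d7:-→d8:-→d9:-→d10:-→d11:H1→d12:H5→d13:-→d14:-→d15:-→d16:H0→d17:-→d18:-→d19:-→d20:-→d21:-→d22:-→d23:-→d24:H4 -> H4
  del 22.52.156.199/32 (clear depth 32)
  del 22.52.156.198/31 (clear depth 31)
  lookup 22.52.0.12: bits 0001011000110100 walk d0:H4→d1:-→d2:-→d3:-→d4:-→d5:-→d6:-→d7:-→d8:-→d9:-→d10:-→d11:H1→d12:H5→d13:-→d14:-→d15:-→d16:H0 -> H0

== LOOKUPS ==
["H1","H6","H1","H4","H4","H4","H0"]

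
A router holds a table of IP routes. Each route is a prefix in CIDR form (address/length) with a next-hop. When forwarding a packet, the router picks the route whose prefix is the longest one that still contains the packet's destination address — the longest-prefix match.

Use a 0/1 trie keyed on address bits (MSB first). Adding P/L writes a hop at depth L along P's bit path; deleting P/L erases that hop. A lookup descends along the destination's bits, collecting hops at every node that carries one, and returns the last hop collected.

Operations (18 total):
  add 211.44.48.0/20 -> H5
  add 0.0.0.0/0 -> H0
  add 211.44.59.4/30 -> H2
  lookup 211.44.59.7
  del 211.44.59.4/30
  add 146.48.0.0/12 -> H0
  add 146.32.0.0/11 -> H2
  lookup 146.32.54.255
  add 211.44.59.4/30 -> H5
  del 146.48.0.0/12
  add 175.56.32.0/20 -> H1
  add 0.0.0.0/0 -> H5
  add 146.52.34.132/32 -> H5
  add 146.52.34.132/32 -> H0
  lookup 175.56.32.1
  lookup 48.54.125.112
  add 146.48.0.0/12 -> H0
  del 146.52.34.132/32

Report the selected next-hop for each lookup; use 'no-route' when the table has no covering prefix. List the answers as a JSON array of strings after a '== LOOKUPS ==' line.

Process each operation:
  + 211.44.48.0/20 (H5) depth=20
  + 0.0.0.0/0 (H0) depth=0
  + 211.44.59.4/30 (H2) depth=30
  lookup 211.44.59.7: bits 110100110010110000111011000001 walk d0:H0→d1:-→d2:-→d3:-→d4:-→d5:-→d6:-→d7:-→d8:-→d9:-→d10:-→d11:-→d12:-→d13:-→d14:-→d15:-→d16:-→d17:-→d18:-→d19:-→d20:H5→d21:-→d22:-→d23:-→d24:-→d25:-→d26:-→d27:-→d28:-→d29:-→d30:H2 -> H2
  - 211.44.59.4/30 clear@30
  + 146.48.0.0/12 (H0) depth=12
  + 146.32.0.0/11 (H2) depth=11
  lookup 146.32.54.255: bits 10010010001 walk d0:H0→d1:-→d2:-→d3:-→d4:-→d5:-→d6:-→d7:-→d8:-→d9:-→d10:-→d11:H2 -> H2
  + 211.44.59.4/30 (H5) depth=30
  - 146.48.0.0/12 clear@12
  + 175.56.32.0/20 (H1) depth=20
  + 0.0.0.0/0 (H5) depth=0
  + 146.52.34.132/32 (H5) depth=32
  + 146.52.34.132/32 (H0) depth=32
  lookup 175.56.32.1: bits 10101111001110000010 walk d0:H5→d1:-→d2:-→d3:-→d4:-→d5:-→d6:-→d7:-→d8:-→d9:-→d10:-→d11:-→d12:-→d13:-→d14:-→d15:-→d16:-→d17:-→d18:-→d19:-→d20:H1 -> H1
  lookup 48.54.125.112: bits ε walk d0:H5 -> H5
  + 146.48.0.0/12 (H0) depth=12
  - 146.52.34.132/32 clear@32

== LOOKUPS ==
["H2","H2","H1","H5"]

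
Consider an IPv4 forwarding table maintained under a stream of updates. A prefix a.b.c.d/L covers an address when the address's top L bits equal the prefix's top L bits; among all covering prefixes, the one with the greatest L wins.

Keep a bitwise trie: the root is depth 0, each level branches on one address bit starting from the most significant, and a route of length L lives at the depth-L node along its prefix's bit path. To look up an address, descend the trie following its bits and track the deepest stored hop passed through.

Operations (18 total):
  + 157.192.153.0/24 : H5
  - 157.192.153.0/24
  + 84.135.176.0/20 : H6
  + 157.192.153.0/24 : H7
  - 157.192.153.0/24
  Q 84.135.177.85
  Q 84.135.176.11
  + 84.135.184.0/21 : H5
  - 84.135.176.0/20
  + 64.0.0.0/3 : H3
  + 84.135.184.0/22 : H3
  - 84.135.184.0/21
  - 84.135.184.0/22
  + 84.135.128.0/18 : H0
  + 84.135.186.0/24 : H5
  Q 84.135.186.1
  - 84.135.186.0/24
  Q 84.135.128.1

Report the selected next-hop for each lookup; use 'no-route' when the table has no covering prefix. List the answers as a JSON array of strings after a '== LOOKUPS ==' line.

Trace:
  add 157.192.153.0/24 -> H5 at depth 24
  del 157.192.153.0/24 (clear depth 24)
  add 84.135.176.0/20 -> H6 at depth 20
  add 157.192.153.0/24 -> H7 at depth 24
  del 157.192.153.0/24 (clear depth 24)
  lookup 84.135.177.85: bits 01010100100001111011 walk d0:-→d1:-→d2:-→d3:-→d4:-→d5:-→d6:-→d7:-→d8:-→d9:-→d10:-→d11:-→d12:-→d13:-→d14:-→d15:-→d16:-→d17:-→d18:-→d19:-→d20:H6 -> H6
  lookup 84.135.176.11: bits 01010100100001111011 walk d0:-→d1:-→d2:-→d3:-→d4:-→d5:-→d6:-→d7:-→d8:-→d9:-→d10:-→d11:-→d12:-→d13:-→d14:-→d15:-→d16:-→d17:-→d18:-→d19:-→d20:H6 -> H6
  add 84.135.184.0/21 -> H5 at depth 21
  del 84.135.176.0/20 (clear depth 20)
  add 64.0.0.0/3 -> H3 at depth 3
  add 84.135.184.0/22 -> H3 at depth 22
  del 84.135.184.0/21 (clear depth 21)
  del 84.135.184.0/22 (clear depth 22)
  add 84.135.128.0/18 -> H0 at depth 18
  add 84.135.186.0/24 -> H5 at depth 24
  lookup 84.135.186.1: bits 010101001000011110111010 walk d0:-→d1:-→d2:-→d3:H3→d4:-→d5:-→d6:-→d7:-→d8:-→d9:-→d10:-→d11:-→d12:-→d13:-→d14:-→d15:-→d16:-→d17:-→d18:H0→d19:-→d20:-→d21:-→d22:-→d23:-→d24:H5 -> H5
  del 84.135.186.0/24 (clear depth 24)
  lookup 84.135.128.1: bits 010101001000011110 walk d0:-→d1:-→d2:-→d3:H3→d4:-→d5:-→d6:-→d7:-→d8:-→d9:-→d10:-→d11:-→d12:-→d13:-→d14:-→d15:-→d16:-→d17:-→d18:H0 -> H0

== LOOKUPS ==
["H6","H6","H5","H0"]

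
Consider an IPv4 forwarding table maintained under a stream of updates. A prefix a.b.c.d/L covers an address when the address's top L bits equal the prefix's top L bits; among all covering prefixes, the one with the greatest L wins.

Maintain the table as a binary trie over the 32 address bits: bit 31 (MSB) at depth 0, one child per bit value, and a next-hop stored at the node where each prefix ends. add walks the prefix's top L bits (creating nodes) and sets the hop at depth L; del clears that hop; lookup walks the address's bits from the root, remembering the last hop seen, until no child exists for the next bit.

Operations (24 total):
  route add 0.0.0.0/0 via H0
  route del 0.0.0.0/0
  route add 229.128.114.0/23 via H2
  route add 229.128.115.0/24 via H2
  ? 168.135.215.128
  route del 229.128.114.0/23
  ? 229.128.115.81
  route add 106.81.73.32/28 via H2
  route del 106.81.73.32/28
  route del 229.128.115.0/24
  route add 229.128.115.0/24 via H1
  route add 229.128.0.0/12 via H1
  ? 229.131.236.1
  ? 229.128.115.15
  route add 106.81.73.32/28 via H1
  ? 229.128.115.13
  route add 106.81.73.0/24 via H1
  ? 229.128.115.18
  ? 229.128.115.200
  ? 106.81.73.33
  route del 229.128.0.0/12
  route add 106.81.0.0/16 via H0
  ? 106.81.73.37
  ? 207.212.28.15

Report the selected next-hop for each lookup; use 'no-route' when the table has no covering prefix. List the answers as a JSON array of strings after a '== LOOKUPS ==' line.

Process each operation:
  + 0.0.0.0/0 (H0) depth=0
  - 0.0.0.0/0 clear@0
  + 229.128.114.0/23 (H2) depth=23
  + 229.128.115.0/24 (H2) depth=24
  lookup 168.135.215.128: bits 1 walk d0:-→d1:- -> no-route
  - 229.128.114.0/23 clear@23
  lookup 229.128.115.81: bits 111001011000000001110011 walk d0:-→d1:-→d2:-→d3:-→d4:-→d5:-→d6:-→d7:-→d8:-→d9:-→d10:-→d11:-→d12:-→d13:-→d14:-→d15:-→d16:-→d17:-→d18:-→d19:-→d20:-→d21:-→d22:-→d23:-→d24:H2 -> H2
  + 106.81.73.32/28 (H2) depth=28
  - 106.81.73.32/28 clear@28
  - 229.128.115.0/24 clear@24
  + 229.128.115.0/24 (H1) depth=24
  + 229.128.0.0/12 (H1) depth=12
  lookup 229.131.236.1: bits 11100101100000 walk d0:-→d1:-→d2:-→d3:-→d4:-→d5:-→d6:-→d7:-→d8:-→d9:-→d10:-→d11:-→d12:H1→d13:-→d14:- -> H1
  lookup 229.128.115.15: bits 111001011000000001110011 walk d0:-→d1:-→d2:-→d3:-→d4:-→d5:-→d6:-→d7:-→d8:-→d9:-→d10:-→d11:-→d12:H1→d13:-→d14:-→d15:-→d16:-→d17:-→d18:-→d19:-→d20:-→d21:-→d22:-→d23:-→d24:H1 -> H1
  + 106.81.73.32/28 (H1) depth=28
  lookup 229.128.115.13: bits 111001011000000001110011 walk d0:-→d1:-→d2:-→d3:-→d4:-→d5:-→d6:-→d7:-→d8:-→d9:-→d10:-→d11:-→d12:H1→d13:-→d14:-→d15:-→d16:-→d17:-→d18:-→d19:-→d20:-→d21:-→d22:-→d23:-→d24:H1 -> H1
  + 106.81.73.0/24 (H1) depth=24
  lookup 229.128.115.18: bits 111001011000000001110011 walk d0:-→d1:-→d2:-→d3:-→d4:-→d5:-→d6:-→d7:-→d8:-→d9:-→d10:-→d11:-→d12:H1→d13:-→d14:-→d15:-→d16:-→d17:-→d18:-→d19:-→d20:-→d21:-→d22:-→d23:-→d24:H1 -> H1
  lookup 229.128.115.200: bits 111001011000000001110011 walk d0:-→d1:-→d2:-→d3:-→d4:-→d5:-→d6:-→d7:-→d8:-→d9:-→d10:-→d11:-→d12:H1→d13:-→d14:-→d15:-→d16:-→d17:-→d18:-→d19:-→d20:-→d21:-→d22:-→d23:-→d24:H1 -> H1
  lookup 106.81.73.33: bits 0110101001010001010010010010 walk d0:-→d1:-→d2:-→d3:-→d4:-→d5:-→d6:-→d7:-→d8:-→d9:-→d10:-→d11:-→d12:-→d13:-→d14:-→d15:-→d16:-→d17:-→d18:-→d19:-→d20:-→d21:-→d22:-→d23:-→d24:H1→d25:-→d26:-→d27:-→d28:H1 -> H1
  - 229.128.0.0/12 clear@12
  + 106.81.0.0/16 (H0) depth=16
  lookup 106.81.73.37: bits 0110101001010001010010010010 walk d0:-→d1:-→d2:-→d3:-→d4:-→d5:-→d6:-→d7:-→d8:-→d9:-→d10:-→d11:-→d12:-→d13:-→d14:-→d15:-→d16:H0→d17:-→d18:-→d19:-→d20:-→d21:-→d22:-→d23:-→d24:H1→d25:-→d26:-→d27:-→d28:H1 -> H1
  lookup 207.212.28.15: bits 11 walk d0:-→d1:-→d2:- -> no-route

== LOOKUPS ==
["no-route","H2","H1","H1","H1","H1","H1","H1","H1","no-route"]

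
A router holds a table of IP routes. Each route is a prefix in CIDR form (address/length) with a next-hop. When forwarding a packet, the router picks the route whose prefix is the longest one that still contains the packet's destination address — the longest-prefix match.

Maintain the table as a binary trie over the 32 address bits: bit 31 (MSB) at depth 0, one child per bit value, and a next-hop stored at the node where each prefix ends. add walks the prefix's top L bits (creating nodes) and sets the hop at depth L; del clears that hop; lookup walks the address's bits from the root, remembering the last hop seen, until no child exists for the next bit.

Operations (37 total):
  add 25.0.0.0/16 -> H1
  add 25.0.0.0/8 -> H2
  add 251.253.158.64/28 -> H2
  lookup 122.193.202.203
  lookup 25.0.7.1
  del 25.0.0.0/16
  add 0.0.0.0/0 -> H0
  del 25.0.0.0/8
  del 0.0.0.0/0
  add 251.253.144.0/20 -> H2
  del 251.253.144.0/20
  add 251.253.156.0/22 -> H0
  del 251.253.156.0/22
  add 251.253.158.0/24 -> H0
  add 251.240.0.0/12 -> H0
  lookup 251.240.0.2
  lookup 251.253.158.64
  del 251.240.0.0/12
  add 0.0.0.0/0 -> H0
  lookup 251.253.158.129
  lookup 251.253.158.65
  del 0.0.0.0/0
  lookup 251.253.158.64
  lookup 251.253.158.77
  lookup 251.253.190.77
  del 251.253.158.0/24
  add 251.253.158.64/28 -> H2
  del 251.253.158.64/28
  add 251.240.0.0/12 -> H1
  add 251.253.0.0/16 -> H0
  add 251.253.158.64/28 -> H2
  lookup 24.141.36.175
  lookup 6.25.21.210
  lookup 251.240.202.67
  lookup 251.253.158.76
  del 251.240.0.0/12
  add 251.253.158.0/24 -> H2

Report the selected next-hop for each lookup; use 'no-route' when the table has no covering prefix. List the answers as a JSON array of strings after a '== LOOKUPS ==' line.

Apply in order:
  + 25.0.0.0/16 (H1) depth=16
  + 25.0.0.0/8 (H2) depth=8
  + 251.253.158.64/28 (H2) depth=28
  Q 122.193.202.203: descend 0 ; hops seen [∅] ; pick no-route
  Q 25.0.7.1: descend 0001100100000000 ; hops seen [H2,H1] ; pick H1
  del 25.0.0.0/16 (clear depth 16)
  + 0.0.0.0/0 (H0) depth=0
  del 25.0.0.0/8 (clear depth 8)
  del 0.0.0.0/0 (clear depth 0)
  + 251.253.144.0/20 (H2) depth=20
  del 251.253.144.0/20 (clear depth 20)
  + 251.253.156.0/22 (H0) depth=22
  del 251.253.156.0/22 (clear depth 22)
  + 251.253.158.0/24 (H0) depth=24
  + 251.240.0.0/12 (H0) depth=12
  Q 251.240.0.2: descend 111110111111 ; hops seen [H0] ; pick H0
  Q 251.253.158.64: descend 1111101111111101100111100100 ; hops seen [H0,H0,H2] ; pick H2
  del 251.240.0.0/12 (clear depth 12)
  + 0.0.0.0/0 (H0) depth=0
  Q 251.253.158.129: descend 111110111111110110011110 ; hops seen [H0,H0] ; pick H0
  Q 251.253.158.65: descend 1111101111111101100111100100 ; hops seen [H0,H0,H2] ; pick H2
  del 0.0.0.0/0 (clear depth 0)
  Q 251.253.158.64: descend 1111101111111101100111100100 ; hops seen [H0,H2] ; pick H2
  Q 251.253.158.77: descend 1111101111111101100111100100 ; hops seen [H0,H2] ; pick H2
  Q 251.253.190.77: descend 111110111111110110 ; hops seen [∅] ; pick no-route
  del 251.253.158.0/24 (clear depth 24)
  + 251.253.158.64/28 (H2) depth=28
  del 251.253.158.64/28 (clear depth 28)
  + 251.240.0.0/12 (H1) depth=12
  + 251.253.0.0/16 (H0) depth=16
  + 251.253.158.64/28 (H2) depth=28
  Q 24.141.36.175: descend 0001100 ; hops seen [∅] ; pick no-route
  Q 6.25.21.210: descend 000 ; hops seen [∅] ; pick no-route
  Q 251.240.202.67: descend 111110111111 ; hops seen [H1] ; pick H1
  Q 251.253.158.76: descend 1111101111111101100111100100 ; hops seen [H1,H0,H2] ; pick H2
  del 251.240.0.0/12 (clear depth 12)
  + 251.253.158.0/24 (H2) depth=24

== LOOKUPS ==
["no-route","H1","H0","H2","H0","H2","H2","H2","no-route","no-route","no-route","H1","H2"]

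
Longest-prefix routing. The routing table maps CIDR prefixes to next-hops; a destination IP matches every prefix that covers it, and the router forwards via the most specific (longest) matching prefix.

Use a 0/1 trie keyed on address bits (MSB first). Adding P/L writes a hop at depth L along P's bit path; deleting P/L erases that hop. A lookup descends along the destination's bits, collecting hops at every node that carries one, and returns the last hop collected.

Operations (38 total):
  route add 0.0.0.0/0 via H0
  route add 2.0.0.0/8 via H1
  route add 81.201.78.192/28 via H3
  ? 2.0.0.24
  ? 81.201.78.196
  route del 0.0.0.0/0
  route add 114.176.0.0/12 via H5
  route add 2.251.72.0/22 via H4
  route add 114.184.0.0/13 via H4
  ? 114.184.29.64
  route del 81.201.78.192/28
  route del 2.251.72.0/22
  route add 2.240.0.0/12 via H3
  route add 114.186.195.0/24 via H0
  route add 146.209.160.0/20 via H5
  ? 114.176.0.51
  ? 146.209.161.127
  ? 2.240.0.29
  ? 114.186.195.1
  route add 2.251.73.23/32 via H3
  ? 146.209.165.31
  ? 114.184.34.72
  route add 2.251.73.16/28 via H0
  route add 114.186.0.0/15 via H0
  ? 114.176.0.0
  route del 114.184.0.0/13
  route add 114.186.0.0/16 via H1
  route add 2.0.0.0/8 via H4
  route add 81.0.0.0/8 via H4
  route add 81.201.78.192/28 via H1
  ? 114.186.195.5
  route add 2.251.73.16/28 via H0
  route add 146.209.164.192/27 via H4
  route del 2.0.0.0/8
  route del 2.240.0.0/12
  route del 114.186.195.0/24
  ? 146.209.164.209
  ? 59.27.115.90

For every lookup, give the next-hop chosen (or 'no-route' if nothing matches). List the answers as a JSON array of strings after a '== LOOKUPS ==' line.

Process each operation:
  + 0.0.0.0/0 (H0) depth=0
  + 2.0.0.0/8 (H1) depth=8
  + 81.201.78.192/28 (H3) depth=28
  ? 2.0.0.24  path d0:H0→d1:-→d2:-→d3:-→d4:-→d5:-→d6:-→d7:-→d8:H1  best=H1
  ? 81.201.78.196  path d0:H0→d1:-→d2:-→d3:-→d4:-→d5:-→d6:-→d7:-→d8:-→d9:-→d10:-→d11:-→d12:-→d13:-→d14:-→d15:-→d16:-→d17:-→d18:-→d19:-→d20:-→d21:-→d22:-→d23:-→d24:-→d25:-→d26:-→d27:-→d28:H3  best=H3
  - 0.0.0.0/0 clear@0
  + 114.176.0.0/12 (H5) depth=12
  + 2.251.72.0/22 (H4) depth=22
  + 114.184.0.0/13 (H4) depth=13
  ? 114.184.29.64  path d0:-→d1:-→d2:-→d3:-→d4:-→d5:-→d6:-→d7:-→d8:-→d9:-→d10:-→d11:-→d12:H5→d13:H4  best=H4
  - 81.201.78.192/28 clear@28
  - 2.251.72.0/22 clear@22
  + 2.240.0.0/12 (H3) depth=12
  + 114.186.195.0/24 (H0) depth=24
  + 146.209.160.0/20 (H5) depth=20
  ? 114.176.0.51  path d0:-→d1:-→d2:-→d3:-→d4:-→d5:-→d6:-→d7:-→d8:-→d9:-→d10:-→d11:-→d12:H5  best=H5
  ? 146.209.161.127  path d0:-→d1:-→d2:-→d3:-→d4:-→d5:-→d6:-→d7:-→d8:-→d9:-→d10:-→d11:-→d12:-→d13:-→d14:-→d15:-→d16:-→d17:-→d18:-→d19:-→d20:H5  best=H5
  ? 2.240.0.29  path d0:-→d1:-→d2:-→d3:-→d4:-→d5:-→d6:-→d7:-→d8:H1→d9:-→d10:-→d11:-→d12:H3  best=H3
  ? 114.186.195.1  path d0:-→d1:-→d2:-→d3:-→d4:-→d5:-→d6:-→d7:-→d8:-→d9:-→d10:-→d11:-→d12:H5→d13:H4→d14:-→d15:-→d16:-→d17:-→d18:-→d19:-→d20:-→d21:-→d22:-→d23:-→d24:H0  best=H0
  + 2.251.73.23/32 (H3) depth=32
  ? 146.209.165.31  path d0:-→d1:-→d2:-→d3:-→d4:-→d5:-→d6:-→d7:-→d8:-→d9:-→d10:-→d11:-→d12:-→d13:-→d14:-→d15:-→d16:-→d17:-→d18:-→d19:-→d20:H5  best=H5
  ? 114.184.34.72  path d0:-→d1:-→d2:-→d3:-→d4:-→d5:-→d6:-→d7:-→d8:-→d9:-→d10:-→d11:-→d12:H5→d13:H4→d14:-  best=H4
  + 2.251.73.16/28 (H0) depth=28
  + 114.186.0.0/15 (H0) depth=15
  ? 114.176.0.0  path d0:-→d1:-→d2:-→d3:-→d4:-→d5:-→d6:-→d7:-→d8:-→d9:-→d10:-→d11:-→d12:H5  best=H5
  - 114.184.0.0/13 clear@13
  + 114.186.0.0/16 (H1) depth=16
  + 2.0.0.0/8 (H4) depth=8
  + 81.0.0.0/8 (H4) depth=8
  + 81.201.78.192/28 (H1) depth=28
  ? 114.186.195.5  path d0:-→d1:-→d2:-→d3:-→d4:-→d5:-→d6:-→d7:-→d8:-→d9:-→d10:-→d11:-→d12:H5→d13:-→d14:-→d15:H0→d16:H1→d17:-→d18:-→d19:-→d20:-→d21:-→d22:-→d23:-→d24:H0  best=H0
  + 2.251.73.16/28 (H0) depth=28
  + 146.209.164.192/27 (H4) depth=27
  - 2.0.0.0/8 clear@8
  - 2.240.0.0/12 clear@12
  - 114.186.195.0/24 clear@24
  ? 146.209.164.209  path d0:-→d1:-→d2:-→d3:-→d4:-→d5:-→d6:-→d7:-→d8:-→d9:-→d10:-→d11:-→d12:-→d13:-→d14:-→d15:-→d16:-→d17:-→d18:-→d19:-→d20:H5→d21:-→d22:-→d23:-→d24:-→d25:-→d26:-→d27:H4  best=H4
  ? 59.27.115.90  path d0:-→d1:-→d2:-  best=no-route

== LOOKUPS ==
["H1","H3","H4","H5","H5","H3","H0","H5","H4","H5","H0","H4","no-route"]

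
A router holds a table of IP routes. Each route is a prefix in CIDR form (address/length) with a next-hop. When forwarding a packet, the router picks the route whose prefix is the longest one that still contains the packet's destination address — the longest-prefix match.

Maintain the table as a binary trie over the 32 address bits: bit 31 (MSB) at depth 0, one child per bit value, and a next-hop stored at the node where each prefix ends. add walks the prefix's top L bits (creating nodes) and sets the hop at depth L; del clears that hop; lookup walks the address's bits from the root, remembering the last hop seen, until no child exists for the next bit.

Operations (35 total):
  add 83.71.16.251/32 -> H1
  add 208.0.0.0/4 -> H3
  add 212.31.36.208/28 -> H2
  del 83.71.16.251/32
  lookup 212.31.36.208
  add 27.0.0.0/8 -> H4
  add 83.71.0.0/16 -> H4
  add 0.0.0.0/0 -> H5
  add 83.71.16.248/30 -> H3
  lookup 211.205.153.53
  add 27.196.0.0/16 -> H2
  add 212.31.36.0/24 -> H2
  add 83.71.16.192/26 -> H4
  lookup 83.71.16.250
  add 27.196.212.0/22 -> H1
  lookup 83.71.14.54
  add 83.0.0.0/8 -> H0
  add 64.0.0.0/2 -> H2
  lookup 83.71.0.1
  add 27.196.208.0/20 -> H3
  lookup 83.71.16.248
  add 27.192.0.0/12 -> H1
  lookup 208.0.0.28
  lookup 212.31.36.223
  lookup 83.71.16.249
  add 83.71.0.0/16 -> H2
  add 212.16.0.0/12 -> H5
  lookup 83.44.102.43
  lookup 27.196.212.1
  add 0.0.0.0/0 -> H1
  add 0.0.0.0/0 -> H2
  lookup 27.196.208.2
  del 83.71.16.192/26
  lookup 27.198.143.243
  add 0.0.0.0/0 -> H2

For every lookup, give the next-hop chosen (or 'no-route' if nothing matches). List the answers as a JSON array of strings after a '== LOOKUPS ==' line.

Trace:
  + 83.71.16.251/32 (H1) depth=32
  + 208.0.0.0/4 (H3) depth=4
  + 212.31.36.208/28 (H2) depth=28
  - 83.71.16.251/32 clear@32
  ? 212.31.36.208  path d0:-→d1:-→d2:-→d3:-→d4:H3→d5:-→d6:-→d7:-→d8:-→d9:-→d10:-→d11:-→d12:-→d13:-→d14:-→d15:-→d16:-→d17:-→d18:-→d19:-→d20:-→d21:-→d22:-→d23:-→d24:-→d25:-→d26:-→d27:-→d28:H2  best=H2
  + 27.0.0.0/8 (H4) depth=8
  + 83.71.0.0/16 (H4) depth=16
  + 0.0.0.0/0 (H5) depth=0
  + 83.71.16.248/30 (H3) depth=30
  ? 211.205.153.53  path d0:H5→d1:-→d2:-→d3:-→d4:H3→d5:-  best=H3
  + 27.196.0.0/16 (H2) depth=16
  + 212.31.36.0/24 (H2) depth=24
  + 83.71.16.192/26 (H4) depth=26
  ? 83.71.16.250  path d0:H5→d1:-→d2:-→d3:-→d4:-→d5:-→d6:-→d7:-→d8:-→d9:-→d10:-→d11:-→d12:-→d13:-→d14:-→d15:-→d16:H4→d17:-→d18:-→d19:-→d20:-→d21:-→d22:-→d23:-→d24:-→d25:-→d26:H4→d27:-→d28:-→d29:-→d30:H3→d31:-  best=H3
  + 27.196.212.0/22 (H1) depth=22
  ? 83.71.14.54  path d0:H5→d1:-→d2:-→d3:-→d4:-→d5:-→d6:-→d7:-→d8:-→d9:-→d10:-→d11:-→d12:-→d13:-→d14:-→d15:-→d16:H4→d17:-→d18:-→d19:-  best=H4
  + 83.0.0.0/8 (H0) depth=8
  + 64.0.0.0/2 (H2) depth=2
  ? 83.71.0.1  path d0:H5→d1:-→d2:H2→d3:-→d4:-→d5:-→d6:-→d7:-→d8:H0→d9:-→d10:-→d11:-→d12:-→d13:-→d14:-→d15:-→d16:H4→d17:-→d18:-→d19:-  best=H4
  + 27.196.208.0/20 (H3) depth=20
  ? 83.71.16.248  path d0:H5→d1:-→d2:H2→d3:-→d4:-→d5:-→d6:-→d7:-→d8:H0→d9:-→d10:-→d11:-→d12:-→d13:-→d14:-→d15:-→d16:H4→d17:-→d18:-→d19:-→d20:-→d21:-→d22:-→d23:-→d24:-→d25:-→d26:H4→d27:-→d28:-→d29:-→d30:H3  best=H3
  + 27.192.0.0/12 (H1) depth=12
  ? 208.0.0.28  path d0:H5→d1:-→d2:-→d3:-→d4:H3→d5:-  best=H3
  ? 212.31.36.223  path d0:H5→d1:-→d2:-→d3:-→d4:H3→d5:-→d6:-→d7:-→d8:-→d9:-→d10:-→d11:-→d12:-→d13:-→d14:-→d15:-→d16:-→d17:-→d18:-→d19:-→d20:-→d21:-→d22:-→d23:-→d24:H2→d25:-→d26:-→d27:-→d28:H2  best=H2
  ? 83.71.16.249  path d0:H5→d1:-→d2:H2→d3:-→d4:-→d5:-→d6:-→d7:-→d8:H0→d9:-→d10:-→d11:-→d12:-→d13:-→d14:-→d15:-→d16:H4→d17:-→d18:-→d19:-→d20:-→d21:-→d22:-→d23:-→d24:-→d25:-→d26:H4→d27:-→d28:-→d29:-→d30:H3  best=H3
  + 83.71.0.0/16 (H2) depth=16
  + 212.16.0.0/12 (H5) depth=12
  ? 83.44.102.43  path d0:H5→d1:-→d2:H2→d3:-→d4:-→d5:-→d6:-→d7:-→d8:H0→d9:-  best=H0
  ? 27.196.212.1  path d0:H5→d1:-→d2:-→d3:-→d4:-→d5:-→d6:-→d7:-→d8:H4→d9:-→d10:-→d11:-→d12:H1→d13:-→d14:-→d15:-→d16:H2→d17:-→d18:-→d19:-→d20:H3→d21:-→d22:H1  best=H1
  + 0.0.0.0/0 (H1) depth=0
  + 0.0.0.0/0 (H2) depth=0
  ? 27.196.208.2  path d0:H2→d1:-→d2:-→d3:-→d4:-→d5:-→d6:-→d7:-→d8:H4→d9:-→d10:-→d11:-→d12:H1→d13:-→d14:-→d15:-→d16:H2→d17:-→d18:-→d19:-→d20:H3→d21:-  best=H3
  - 83.71.16.192/26 clear@26
  ? 27.198.143.243  path d0:H2→d1:-→d2:-→d3:-→d4:-→d5:-→d6:-→d7:-→d8:H4→d9:-→d10:-→d11:-→d12:H1→d13:-→d14:-  best=H1
  + 0.0.0.0/0 (H2) depth=0

== LOOKUPS ==
["H2","H3","H3","H4","H4","H3","H3","H2","H3","H0","H1","H3","H1"]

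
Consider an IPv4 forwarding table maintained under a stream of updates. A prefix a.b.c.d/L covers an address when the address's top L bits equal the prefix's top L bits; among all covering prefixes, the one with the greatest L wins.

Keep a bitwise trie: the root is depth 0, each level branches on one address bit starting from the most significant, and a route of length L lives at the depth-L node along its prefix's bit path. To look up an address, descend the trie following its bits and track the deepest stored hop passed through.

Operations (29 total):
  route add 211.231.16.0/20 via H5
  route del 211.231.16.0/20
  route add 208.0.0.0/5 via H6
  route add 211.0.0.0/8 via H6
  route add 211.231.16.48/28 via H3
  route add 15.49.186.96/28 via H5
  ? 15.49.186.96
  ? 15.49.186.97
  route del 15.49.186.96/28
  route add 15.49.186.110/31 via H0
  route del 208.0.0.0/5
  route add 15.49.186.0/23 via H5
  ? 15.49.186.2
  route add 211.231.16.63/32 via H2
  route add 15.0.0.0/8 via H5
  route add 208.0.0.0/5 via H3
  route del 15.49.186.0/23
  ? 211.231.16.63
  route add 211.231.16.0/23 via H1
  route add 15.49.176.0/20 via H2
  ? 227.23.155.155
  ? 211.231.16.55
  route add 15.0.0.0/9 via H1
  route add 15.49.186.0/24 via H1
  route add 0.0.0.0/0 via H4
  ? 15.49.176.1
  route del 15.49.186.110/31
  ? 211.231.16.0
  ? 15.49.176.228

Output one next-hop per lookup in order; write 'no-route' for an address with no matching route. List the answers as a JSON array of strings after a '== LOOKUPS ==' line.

Apply in order:
  add 211.231.16.0/20 -> H5 at depth 20
  del 211.231.16.0/20 (clear depth 20)
  add 208.0.0.0/5 -> H6 at depth 5
  add 211.0.0.0/8 -> H6 at depth 8
  add 211.231.16.48/28 -> H3 at depth 28
  add 15.49.186.96/28 -> H5 at depth 28
  lookup 15.49.186.96: bits 0000111100110001101110100110 walk d0:-→d1:-→d2:-→d3:-→d4:-→d5:-→d6:-→d7:-→d8:-→d9:-→d10:-→d11:-→d12:-→d13:-→d14:-→d15:-→d16:-→d17:-→d18:-→d19:-→d20:-→d21:-→d22:-→d23:-→d24:-→d25:-→d26:-→d27:-→d28:H5 -> H5
  lookup 15.49.186.97: bits 0000111100110001101110100110 walk d0:-→d1:-→d2:-→d3:-→d4:-→d5:-→d6:-→d7:-→d8:-→d9:-→d10:-→d11:-→d12:-→d13:-→d14:-→d15:-→d16:-→d17:-→d18:-→d19:-→d20:-→d21:-→d22:-→d23:-→d24:-→d25:-→d26:-→d27:-→d28:H5 -> H5
  del 15.49.186.96/28 (clear depth 28)
  add 15.49.186.110/31 -> H0 at depth 31
  del 208.0.0.0/5 (clear depth 5)
  add 15.49.186.0/23 -> H5 at depth 23
  lookup 15.49.186.2: bits 0000111100110001101110100 walk d0:-→d1:-→d2:-→d3:-→d4:-→d5:-→d6:-→d7:-→d8:-→d9:-→d10:-→d11:-→d12:-→d13:-→d14:-→d15:-→d16:-→d17:-→d18:-→d19:-→d20:-→d21:-→d22:-→d23:H5→d24:-→d25:- -> H5
  add 211.231.16.63/32 -> H2 at depth 32
  add 15.0.0.0/8 -> H5 at depth 8
  add 208.0.0.0/5 -> H3 at depth 5
  del 15.49.186.0/23 (clear depth 23)
  lookup 211.231.16.63: bits 11010011111001110001000000111111 walk d0:-→d1:-→d2:-→d3:-→d4:-→d5:H3→d6:-→d7:-→d8:H6→d9:-→d10:-→d11:-→d12:-→d13:-→d14:-→d15:-→d16:-→d17:-→d18:-→d19:-→d20:-→d21:-→d22:-→d23:-→d24:-→d25:-→d26:-→d27:-→d28:H3→d29:-→d30:-→d31:-→d32:H2 -> H2
  add 211.231.16.0/23 -> H1 at depth 23
  add 15.49.176.0/20 -> H2 at depth 20
  lookup 227.23.155.155: bits 11 walk d0:-→d1:-→d2:- -> no-route
  lookup 211.231.16.55: bits 1101001111100111000100000011 walk d0:-→d1:-→d2:-→d3:-→d4:-→d5:H3→d6:-→d7:-→d8:H6→d9:-→d10:-→d11:-→d12:-→d13:-→d14:-→d15:-→d16:-→d17:-→d18:-→d19:-→d20:-→d21:-→d22:-→d23:H1→d24:-→d25:-→d26:-→d27:-→d28:H3 -> H3
  add 15.0.0.0/9 -> H1 at depth 9
  add 15.49.186.0/24 -> H1 at depth 24
  add 0.0.0.0/0 -> H4 at depth 0
  lookup 15.49.176.1: bits 00001111001100011011 walk d0:H4→d1:-→d2:-→d3:-→d4:-→d5:-→d6:-→d7:-→d8:H5→d9:H1→d10:-→d11:-→d12:-→d13:-→d14:-→d15:-→d16:-→d17:-→d18:-→d19:-→d20:H2 -> H2
  del 15.49.186.110/31 (clear depth 31)
  lookup 211.231.16.0: bits 11010011111001110001000000 walk d0:H4→d1:-→d2:-→d3:-→d4:-→d5:H3→d6:-→d7:-→d8:H6→d9:-→d10:-→d11:-→d12:-→d13:-→d14:-→d15:-→d16:-→d17:-→d18:-→d19:-→d20:-→d21:-→d22:-→d23:H1→d24:-→d25:-→d26:- -> H1
  lookup 15.49.176.228: bits 00001111001100011011 walk d0:H4→d1:-→d2:-→d3:-→d4:-→d5:-→d6:-→d7:-→d8:H5→d9:H1→d10:-→d11:-→d12:-→d13:-→d14:-→d15:-→d16:-→d17:-→d18:-→d19:-→d20:H2 -> H2

== LOOKUPS ==
["H5","H5","H5","H2","no-route","H3","H2","H1","H2"]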